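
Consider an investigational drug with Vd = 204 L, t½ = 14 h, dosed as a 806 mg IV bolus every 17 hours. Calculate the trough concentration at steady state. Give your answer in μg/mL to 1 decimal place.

Over one 17-h interval, 17/14 ≈ 1.2143 half-lives elapse, leaving f ≈ 0.4310 of each dose.
Each bolus raises the concentration by D/Vd = 806/204 ≈ 3.951 μg/mL.
Steady-state trough Cmin,ss = C₀·f/(1−f) ≈ 3.951 × 0.4310/0.5690 ≈ 2.993 μg/mL.

3.0 μg/mL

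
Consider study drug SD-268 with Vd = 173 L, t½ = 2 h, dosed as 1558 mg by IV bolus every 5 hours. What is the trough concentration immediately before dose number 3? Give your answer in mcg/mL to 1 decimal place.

1.9 mcg/mL

f = (1/2)^(τ/t½) = (1/2)^(5/2) ≈ 0.1768.
C₀ = D/Vd = 1558/173 ≈ 9.006 mcg/mL.
Before the 3rd dose, 2 doses have been given. Superposition: Cmin = C₀·(f + f²).
≈ 9.006 × (0.1768 + 0.0313) ≈ 9.006 × 0.2081 ≈ 1.874 mcg/mL.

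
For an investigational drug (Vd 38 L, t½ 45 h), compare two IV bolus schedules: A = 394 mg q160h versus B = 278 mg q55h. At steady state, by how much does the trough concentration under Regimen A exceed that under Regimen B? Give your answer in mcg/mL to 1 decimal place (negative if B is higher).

-4.5 mcg/mL

Regimen A: f = (1/2)^(160/45) ≈ 0.0850; Cmin,ss = (394/38)·f/(1−f) ≈ 0.963 mcg/mL.
Regimen B: f = (1/2)^(55/45) ≈ 0.4286; Cmin,ss = (278/38)·f/(1−f) ≈ 5.487 mcg/mL.
Difference ≈ 0.963 − 5.487 ≈ -4.524 mcg/mL.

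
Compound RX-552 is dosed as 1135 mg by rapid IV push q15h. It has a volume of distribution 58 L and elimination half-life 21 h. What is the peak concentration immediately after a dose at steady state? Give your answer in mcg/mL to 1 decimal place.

50.1 mcg/mL

Over one 15-h interval, 15/21 ≈ 0.71429 half-lives elapse, leaving f ≈ 0.6095 of each dose.
Accumulation ratio R = 1/(1 − f) ≈ 1/0.3905 ≈ 2.5608.
Single-dose peak C₀ = D/Vd = 1135/58 ≈ 19.569 mcg/mL.
Steady-state peak Cmax,ss = C₀·R ≈ 19.569 × 2.5608 ≈ 50.112 mcg/mL.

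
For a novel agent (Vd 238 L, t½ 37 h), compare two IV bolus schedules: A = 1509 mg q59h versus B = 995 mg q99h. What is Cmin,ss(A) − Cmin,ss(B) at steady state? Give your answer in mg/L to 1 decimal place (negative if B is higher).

Regimen A: f = (1/2)^(59/37) ≈ 0.3311; Cmin,ss = (1509/238)·f/(1−f) ≈ 3.138 mg/L.
Regimen B: f = (1/2)^(99/37) ≈ 0.1565; Cmin,ss = (995/238)·f/(1−f) ≈ 0.776 mg/L.
Difference ≈ 3.138 − 0.776 ≈ 2.362 mg/L.

2.4 mg/L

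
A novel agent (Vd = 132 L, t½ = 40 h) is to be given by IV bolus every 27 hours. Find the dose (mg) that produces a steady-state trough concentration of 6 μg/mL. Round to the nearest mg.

473 mg

τ/t½ = 27/40 ≈ 0.675, so f = (1/2)^(27/40) ≈ 0.626332.
Cmin,ss = (D/Vd)·f/(1−f), so D = Cmin,ss·Vd·(1−f)/f.
D = 6 × 132 × (1−f)/f ≈ 6 × 132 × 0.59660 ≈ 472.51 mg.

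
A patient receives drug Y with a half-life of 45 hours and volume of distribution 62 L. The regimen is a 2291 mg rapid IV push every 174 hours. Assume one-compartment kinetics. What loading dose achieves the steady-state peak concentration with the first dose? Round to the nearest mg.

f = (1/2)^(174/45) ≈ 0.068552; accumulation ratio R = 1/(1−f) ≈ 1.07360.
Loading dose to hit Cmax,ss on first dose: D_load = D_maint·R ≈ 2291 × 1.07360 ≈ 2459.62 mg.

2460 mg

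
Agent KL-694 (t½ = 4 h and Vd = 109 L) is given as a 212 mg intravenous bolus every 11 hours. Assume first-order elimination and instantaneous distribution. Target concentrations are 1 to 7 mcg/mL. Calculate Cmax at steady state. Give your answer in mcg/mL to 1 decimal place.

Over one 11-h interval, 11/4 ≈ 2.75 half-lives elapse, leaving f ≈ 0.1487 of each dose.
Accumulation ratio R = 1/(1 − f) ≈ 1/0.8513 ≈ 1.1747.
Each bolus raises the concentration by D/Vd = 212/109 ≈ 1.945 mcg/mL.
Steady-state peak Cmax,ss = C₀·R ≈ 1.945 × 1.1747 ≈ 2.285 mcg/mL.
Peak 2.3 mcg/mL vs MTC 7 mcg/mL: below toxic threshold.

2.3 mcg/mL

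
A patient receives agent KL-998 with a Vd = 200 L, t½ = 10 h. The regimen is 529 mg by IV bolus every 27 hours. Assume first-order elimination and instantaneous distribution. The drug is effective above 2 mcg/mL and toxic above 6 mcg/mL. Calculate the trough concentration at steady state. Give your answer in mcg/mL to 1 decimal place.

τ/t½ = 27/10 ≈ 2.7, so fraction remaining f = (1/2)^(27/10) ≈ 0.1539.
Accumulation ratio R = 1/(1 − f) ≈ 1/0.8461 ≈ 1.1819.
Each bolus raises the concentration by D/Vd = 529/200 ≈ 2.645 mcg/mL.
Cmax,ss = C₀/(1 − f) ≈ 2.645/0.8461 ≈ 3.126 mcg/mL.
Steady-state trough Cmin,ss = Cmax,ss·f ≈ 3.126 × 0.1539 ≈ 0.481 mcg/mL.
Trough 0.5 mcg/mL vs MEC 2 mcg/mL: subtherapeutic.

0.5 mcg/mL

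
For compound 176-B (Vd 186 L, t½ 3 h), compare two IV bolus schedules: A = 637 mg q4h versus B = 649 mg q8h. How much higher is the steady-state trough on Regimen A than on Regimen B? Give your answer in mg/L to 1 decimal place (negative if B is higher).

1.6 mg/L

Regimen A: f = (1/2)^(4/3) ≈ 0.3969; Cmin,ss = (637/186)·f/(1−f) ≈ 2.254 mg/L.
Regimen B: f = (1/2)^(8/3) ≈ 0.1575; Cmin,ss = (649/186)·f/(1−f) ≈ 0.652 mg/L.
Difference ≈ 2.254 − 0.652 ≈ 1.602 mg/L.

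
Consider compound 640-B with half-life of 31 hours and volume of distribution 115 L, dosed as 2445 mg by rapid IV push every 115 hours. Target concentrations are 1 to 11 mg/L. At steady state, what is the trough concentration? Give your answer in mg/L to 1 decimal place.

τ/t½ = 115/31 ≈ 3.7097, so fraction remaining f = (1/2)^(115/31) ≈ 0.0764.
At steady state, accumulation factor R = 1/(1 − e^(−kτ)) ≈ 1.0827.
Each bolus raises the concentration by D/Vd = 2445/115 ≈ 21.261 mg/L.
Cmax,ss = C₀/(1 − f) ≈ 21.261/0.9236 ≈ 23.020 mg/L.
One interval later, Cmin,ss = Cmax,ss·e^(−kτ) ≈ 23.020 × 0.0764 ≈ 1.759 mg/L.
Trough 1.8 mg/L vs MEC 1 mg/L: adequate.

1.8 mg/L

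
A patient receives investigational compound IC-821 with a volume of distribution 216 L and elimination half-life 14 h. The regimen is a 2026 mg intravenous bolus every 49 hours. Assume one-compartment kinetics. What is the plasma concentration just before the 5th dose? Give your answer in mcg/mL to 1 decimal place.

0.9 mcg/mL

f = (1/2)^(τ/t½) = (1/2)^(49/14) ≈ 0.0884.
C₀ = D/Vd = 2026/216 ≈ 9.380 mcg/mL.
Before the 5th dose, 4 doses have been given. Superposition: Cmin = C₀·(f + f² + … + f^4).
≈ 9.380 × (0.0884 + 0.0078 + 0.0007 + 0.0001) ≈ 9.380 × 0.0970 ≈ 0.910 mcg/mL.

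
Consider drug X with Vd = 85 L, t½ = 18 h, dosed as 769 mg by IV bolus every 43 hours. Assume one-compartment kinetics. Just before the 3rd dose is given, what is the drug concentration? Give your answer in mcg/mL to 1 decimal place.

2.1 mcg/mL

f = (1/2)^(τ/t½) = (1/2)^(43/18) ≈ 0.1909.
C₀ = D/Vd = 769/85 ≈ 9.047 mcg/mL.
Before the 3rd dose, 2 doses have been given. Superposition: Cmin = C₀·(f + f²).
≈ 9.047 × (0.1909 + 0.0364) ≈ 9.047 × 0.2273 ≈ 2.056 mcg/mL.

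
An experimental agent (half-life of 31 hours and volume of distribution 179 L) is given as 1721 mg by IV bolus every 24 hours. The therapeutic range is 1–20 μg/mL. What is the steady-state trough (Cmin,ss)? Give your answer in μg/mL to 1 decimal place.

13.5 μg/mL

τ/t½ = 24/31 ≈ 0.77419, so fraction remaining f = (1/2)^(24/31) ≈ 0.5847.
Single-dose peak C₀ = D/Vd = 1721/179 ≈ 9.615 μg/mL.
Steady-state trough Cmin,ss = C₀·f/(1−f) ≈ 9.615 × 0.5847/0.4153 ≈ 13.537 μg/mL.
Trough 13.5 μg/mL vs MEC 1 μg/mL: adequate.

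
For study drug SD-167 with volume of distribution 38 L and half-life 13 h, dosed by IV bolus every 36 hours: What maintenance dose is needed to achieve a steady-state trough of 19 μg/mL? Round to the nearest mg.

τ/t½ = 36/13 ≈ 2.7692, so f = (1/2)^(36/13) ≈ 0.146683.
Cmin,ss = (D/Vd)·f/(1−f), so D = Cmin,ss·Vd·(1−f)/f.
D = 19 × 38 × (1−f)/f ≈ 19 × 38 × 5.81742 ≈ 4200.18 mg.

4200 mg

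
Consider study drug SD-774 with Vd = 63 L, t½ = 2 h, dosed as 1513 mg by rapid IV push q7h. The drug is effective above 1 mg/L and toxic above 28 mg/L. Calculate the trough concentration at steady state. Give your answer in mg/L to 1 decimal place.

τ/t½ = 7/2 ≈ 3.5, so fraction remaining f = (1/2)^(7/2) ≈ 0.0884.
At steady state, accumulation factor R = 1/(1 − e^(−kτ)) ≈ 1.0970.
Each bolus raises the concentration by D/Vd = 1513/63 ≈ 24.016 mg/L.
Cmax,ss = C₀/(1 − f) ≈ 24.016/0.9116 ≈ 26.345 mg/L.
One interval later, Cmin,ss = Cmax,ss·e^(−kτ) ≈ 26.345 × 0.0884 ≈ 2.329 mg/L.
Trough 2.3 mg/L vs MEC 1 mg/L: adequate.

2.3 mg/L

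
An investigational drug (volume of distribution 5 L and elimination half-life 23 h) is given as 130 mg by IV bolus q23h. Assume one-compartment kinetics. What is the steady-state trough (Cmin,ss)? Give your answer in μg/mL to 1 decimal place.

The dosing interval is 1 half-life, so f = 2^(−1) = 0.5.
At steady state, R = 1/(1 − 0.5) = 2/1.
Single-dose peak C₀ = D/Vd = 130/5 = 26 μg/mL.
Steady-state peak Cmax,ss = C₀·R = 26 × 2/1 ≈ 52.000 μg/mL.
Steady-state trough Cmin,ss = Cmax,ss·f ≈ 52.000 × 0.5 ≈ 26.000 μg/mL.

26.0 μg/mL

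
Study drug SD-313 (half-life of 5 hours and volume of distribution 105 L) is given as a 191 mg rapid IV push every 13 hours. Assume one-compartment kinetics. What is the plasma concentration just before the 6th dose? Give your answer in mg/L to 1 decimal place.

f = (1/2)^(τ/t½) = (1/2)^(13/5) ≈ 0.1649.
C₀ = D/Vd = 191/105 ≈ 1.819 mg/L.
Before the 6th dose, 5 doses have been given. Superposition: Cmin = C₀·(f + f² + … + f^5).
≈ 1.819 × (0.1649 + 0.0272 + 0.0045 + 0.0007 + 0.0001) ≈ 1.819 × 0.1974 ≈ 0.359 mg/L.

0.4 mg/L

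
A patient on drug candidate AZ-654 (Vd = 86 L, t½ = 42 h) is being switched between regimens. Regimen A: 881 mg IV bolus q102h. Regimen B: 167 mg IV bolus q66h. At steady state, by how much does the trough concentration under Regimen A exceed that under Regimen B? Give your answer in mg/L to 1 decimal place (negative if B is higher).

1.4 mg/L

Regimen A: f = (1/2)^(102/42) ≈ 0.1857; Cmin,ss = (881/86)·f/(1−f) ≈ 2.336 mg/L.
Regimen B: f = (1/2)^(66/42) ≈ 0.3365; Cmin,ss = (167/86)·f/(1−f) ≈ 0.985 mg/L.
Difference ≈ 2.336 − 0.985 ≈ 1.351 mg/L.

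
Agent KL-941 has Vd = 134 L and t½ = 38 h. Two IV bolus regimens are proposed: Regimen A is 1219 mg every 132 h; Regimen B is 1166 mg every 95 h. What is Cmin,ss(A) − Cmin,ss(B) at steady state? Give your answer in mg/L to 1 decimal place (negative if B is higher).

Regimen A: f = (1/2)^(132/38) ≈ 0.0900; Cmin,ss = (1219/134)·f/(1−f) ≈ 0.900 mg/L.
Regimen B: f = (1/2)^(95/38) ≈ 0.1768; Cmin,ss = (1166/134)·f/(1−f) ≈ 1.869 mg/L.
Difference ≈ 0.900 − 1.869 ≈ -0.969 mg/L.

-1.0 mg/L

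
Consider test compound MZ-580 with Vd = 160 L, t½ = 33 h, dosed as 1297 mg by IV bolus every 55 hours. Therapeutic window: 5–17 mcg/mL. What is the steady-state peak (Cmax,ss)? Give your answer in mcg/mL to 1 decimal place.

11.8 mcg/mL

τ/t½ = 55/33 ≈ 1.6667, so fraction remaining f = (1/2)^(55/33) ≈ 0.3150.
Accumulation ratio R = 1/(1 − f) ≈ 1/0.6850 ≈ 1.4599.
Single-dose peak C₀ = D/Vd = 1297/160 ≈ 8.106 mcg/mL.
Steady-state peak Cmax,ss = C₀·R ≈ 8.106 × 1.4599 ≈ 11.834 mcg/mL.
Peak 11.8 mcg/mL vs MTC 17 mcg/mL: below toxic threshold.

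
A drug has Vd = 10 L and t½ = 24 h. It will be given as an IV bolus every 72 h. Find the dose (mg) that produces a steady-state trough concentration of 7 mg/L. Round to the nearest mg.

490 mg

τ/t½ = 72/24 ≈ 3, so f = (1/2)^(72/24) ≈ 0.125000.
Cmin,ss = (D/Vd)·f/(1−f), so D = Cmin,ss·Vd·(1−f)/f.
D = 7 × 10 × (1−f)/f ≈ 7 × 10 × 7.00000 ≈ 490.00 mg.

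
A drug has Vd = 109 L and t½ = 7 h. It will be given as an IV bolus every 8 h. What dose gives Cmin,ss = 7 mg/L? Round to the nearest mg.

922 mg

τ/t½ = 8/7 ≈ 1.1429, so f = (1/2)^(8/7) ≈ 0.452862.
Cmin,ss = (D/Vd)·f/(1−f), so D = Cmin,ss·Vd·(1−f)/f.
D = 7 × 109 × (1−f)/f ≈ 7 × 109 × 1.20818 ≈ 921.84 mg.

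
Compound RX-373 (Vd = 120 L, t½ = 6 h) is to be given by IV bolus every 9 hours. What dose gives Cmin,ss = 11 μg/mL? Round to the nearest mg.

τ/t½ = 9/6 ≈ 1.5, so f = (1/2)^(9/6) ≈ 0.353553.
Cmin,ss = (D/Vd)·f/(1−f), so D = Cmin,ss·Vd·(1−f)/f.
D = 11 × 120 × (1−f)/f ≈ 11 × 120 × 1.82843 ≈ 2413.53 mg.

2414 mg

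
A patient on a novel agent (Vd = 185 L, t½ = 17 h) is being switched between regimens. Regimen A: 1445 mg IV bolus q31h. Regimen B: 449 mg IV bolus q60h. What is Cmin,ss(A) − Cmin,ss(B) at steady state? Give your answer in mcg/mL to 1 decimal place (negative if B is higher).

Regimen A: f = (1/2)^(31/17) ≈ 0.2825; Cmin,ss = (1445/185)·f/(1−f) ≈ 3.075 mcg/mL.
Regimen B: f = (1/2)^(60/17) ≈ 0.0866; Cmin,ss = (449/185)·f/(1−f) ≈ 0.230 mcg/mL.
Difference ≈ 3.075 − 0.230 ≈ 2.845 mcg/mL.

2.8 mcg/mL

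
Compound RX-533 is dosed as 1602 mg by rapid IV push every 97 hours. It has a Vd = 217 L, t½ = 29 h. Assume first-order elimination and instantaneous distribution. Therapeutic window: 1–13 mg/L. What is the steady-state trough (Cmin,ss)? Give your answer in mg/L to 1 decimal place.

0.8 mg/L

τ/t½ = 97/29 ≈ 3.3448, so fraction remaining f = (1/2)^(97/29) ≈ 0.0984.
Accumulation ratio R = 1/(1 − f) ≈ 1/0.9016 ≈ 1.1091.
Each bolus raises the concentration by D/Vd = 1602/217 ≈ 7.382 mg/L.
Cmax,ss = C₀/(1 − f) ≈ 7.382/0.9016 ≈ 8.188 mg/L.
Steady-state trough Cmin,ss = Cmax,ss·f ≈ 8.188 × 0.0984 ≈ 0.806 mg/L.
Trough 0.8 mg/L vs MEC 1 mg/L: subtherapeutic.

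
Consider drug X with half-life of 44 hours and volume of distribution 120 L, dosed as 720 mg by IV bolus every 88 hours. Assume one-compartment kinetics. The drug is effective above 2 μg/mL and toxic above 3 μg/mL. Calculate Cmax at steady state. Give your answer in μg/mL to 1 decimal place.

8.0 μg/mL

The dosing interval is 2 half-lives, so f = 2^(−2) = 0.25.
At steady state, R = 1/(1 − 0.25) = 4/3.
Single-dose peak C₀ = D/Vd = 720/120 = 6 μg/mL.
Steady-state peak Cmax,ss = C₀·R = 6 × 4/3 ≈ 8.000 μg/mL.
Peak 8.0 μg/mL vs MTC 3 μg/mL: exceeds toxic threshold.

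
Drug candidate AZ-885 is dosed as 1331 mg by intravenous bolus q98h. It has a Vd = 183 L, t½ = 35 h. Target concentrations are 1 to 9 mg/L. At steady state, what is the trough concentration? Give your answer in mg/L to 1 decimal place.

Over one 98-h interval, 98/35 ≈ 2.8 half-lives elapse, leaving f ≈ 0.1436 of each dose.
Single-dose peak C₀ = D/Vd = 1331/183 ≈ 7.273 mg/L.
Steady-state trough Cmin,ss = C₀·f/(1−f) ≈ 7.273 × 0.1436/0.8564 ≈ 1.220 mg/L.
Trough 1.2 mg/L vs MEC 1 mg/L: adequate.

1.2 mg/L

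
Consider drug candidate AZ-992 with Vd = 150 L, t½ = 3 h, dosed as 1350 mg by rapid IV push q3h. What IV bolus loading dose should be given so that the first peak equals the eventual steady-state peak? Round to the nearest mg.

f = (1/2)^(3/3) ≈ 0.500000; accumulation ratio R = 1/(1−f) ≈ 2.00000.
Loading dose to hit Cmax,ss on first dose: D_load = D_maint·R ≈ 1350 × 2.00000 ≈ 2700.00 mg.

2700 mg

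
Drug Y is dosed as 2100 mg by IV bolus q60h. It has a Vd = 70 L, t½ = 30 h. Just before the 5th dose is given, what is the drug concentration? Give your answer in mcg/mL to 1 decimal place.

f = (1/2)^(τ/t½) = (1/2)^(60/30) ≈ 0.2500.
C₀ = D/Vd = 2100/70 ≈ 30.000 mcg/mL.
Before the 5th dose, 4 doses have been given. Superposition: Cmin = C₀·(f + f² + … + f^4).
≈ 30.000 × (0.2500 + 0.0625 + 0.0156 + 0.0039) ≈ 30.000 × 0.3320 ≈ 9.960 mcg/mL.

10.0 mcg/mL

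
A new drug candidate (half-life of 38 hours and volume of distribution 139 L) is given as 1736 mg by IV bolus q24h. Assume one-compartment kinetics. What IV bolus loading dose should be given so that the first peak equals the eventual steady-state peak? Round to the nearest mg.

4897 mg

f = (1/2)^(24/38) ≈ 0.645470; accumulation ratio R = 1/(1−f) ≈ 2.82064.
Loading dose to hit Cmax,ss on first dose: D_load = D_maint·R ≈ 1736 × 2.82064 ≈ 4896.63 mg.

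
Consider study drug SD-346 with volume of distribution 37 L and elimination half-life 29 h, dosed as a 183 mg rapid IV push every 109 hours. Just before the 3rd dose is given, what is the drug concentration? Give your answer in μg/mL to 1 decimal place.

0.4 μg/mL

f = (1/2)^(τ/t½) = (1/2)^(109/29) ≈ 0.0739.
C₀ = D/Vd = 183/37 ≈ 4.946 μg/mL.
Before the 3rd dose, 2 doses have been given. Superposition: Cmin = C₀·(f + f²).
≈ 4.946 × (0.0739 + 0.0055) ≈ 4.946 × 0.0794 ≈ 0.393 μg/mL.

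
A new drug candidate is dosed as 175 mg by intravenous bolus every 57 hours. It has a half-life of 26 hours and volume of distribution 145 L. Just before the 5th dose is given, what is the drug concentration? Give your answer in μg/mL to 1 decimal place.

f = (1/2)^(τ/t½) = (1/2)^(57/26) ≈ 0.2188.
C₀ = D/Vd = 175/145 ≈ 1.207 μg/mL.
Before the 5th dose, 4 doses have been given. Superposition: Cmin = C₀·(f + f² + … + f^4).
≈ 1.207 × (0.2188 + 0.0479 + 0.0105 + 0.0023) ≈ 1.207 × 0.2795 ≈ 0.337 μg/mL.

0.3 μg/mL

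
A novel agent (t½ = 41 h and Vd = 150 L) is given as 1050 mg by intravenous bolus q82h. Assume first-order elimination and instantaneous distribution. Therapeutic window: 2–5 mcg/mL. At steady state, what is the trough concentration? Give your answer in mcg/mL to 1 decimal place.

The dosing interval is 2 half-lives, so f = 2^(−2) = 0.25.
At steady state, R = 1/(1 − 0.25) = 4/3.
Single-dose peak C₀ = D/Vd = 1050/150 = 7 mcg/mL.
Steady-state peak Cmax,ss = C₀·R = 7 × 4/3 ≈ 9.333 mcg/mL.
Steady-state trough Cmin,ss = Cmax,ss·f ≈ 9.333 × 0.25 ≈ 2.333 mcg/mL.
Trough 2.3 mcg/mL vs MEC 2 mcg/mL: adequate.

2.3 mcg/mL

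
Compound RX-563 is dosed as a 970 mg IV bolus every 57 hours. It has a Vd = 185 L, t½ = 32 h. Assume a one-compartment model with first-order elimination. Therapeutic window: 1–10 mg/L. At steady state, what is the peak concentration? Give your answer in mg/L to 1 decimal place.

7.4 mg/L

Over one 57-h interval, 57/32 ≈ 1.7812 half-lives elapse, leaving f ≈ 0.2909 of each dose.
Accumulation ratio R = 1/(1 − f) ≈ 1/0.7091 ≈ 1.4102.
Single-dose peak C₀ = D/Vd = 970/185 ≈ 5.243 mg/L.
Steady-state peak Cmax,ss = C₀·R ≈ 5.243 × 1.4102 ≈ 7.394 mg/L.
Peak 7.4 mg/L vs MTC 10 mg/L: below toxic threshold.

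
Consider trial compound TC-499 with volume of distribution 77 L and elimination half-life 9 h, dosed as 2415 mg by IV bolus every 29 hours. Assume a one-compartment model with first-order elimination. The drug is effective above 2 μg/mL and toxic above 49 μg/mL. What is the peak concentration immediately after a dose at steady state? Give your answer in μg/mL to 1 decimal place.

k = ln2/t½ = ln2/9 ≈ 0.077016 h⁻¹; fraction remaining f = e^(−kτ) = e^(−0.077016×29) ≈ 0.1072.
Accumulation ratio R = 1/(1 − f) ≈ 1/0.8928 ≈ 1.1201.
Single-dose peak C₀ = D/Vd = 2415/77 ≈ 31.364 μg/mL.
Steady-state peak Cmax,ss = C₀·R ≈ 31.364 × 1.1201 ≈ 35.131 μg/mL.
Peak 35.1 μg/mL vs MTC 49 μg/mL: below toxic threshold.

35.1 μg/mL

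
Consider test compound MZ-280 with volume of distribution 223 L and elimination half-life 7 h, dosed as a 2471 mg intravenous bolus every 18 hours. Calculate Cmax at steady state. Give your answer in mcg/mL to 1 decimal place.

13.3 mcg/mL

Over one 18-h interval, 18/7 ≈ 2.5714 half-lives elapse, leaving f ≈ 0.1682 of each dose.
Accumulation ratio R = 1/(1 − f) ≈ 1/0.8318 ≈ 1.2022.
Each bolus raises the concentration by D/Vd = 2471/223 ≈ 11.081 mcg/mL.
Steady-state peak Cmax,ss = C₀·R ≈ 11.081 × 1.2022 ≈ 13.322 mcg/mL.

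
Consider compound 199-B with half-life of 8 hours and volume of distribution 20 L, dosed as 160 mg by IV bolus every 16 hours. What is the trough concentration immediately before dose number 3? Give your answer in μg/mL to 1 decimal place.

f = (1/2)^(τ/t½) = (1/2)^(16/8) ≈ 0.2500.
C₀ = D/Vd = 160/20 ≈ 8.000 μg/mL.
Before the 3rd dose, 2 doses have been given. Superposition: Cmin = C₀·(f + f²).
≈ 8.000 × (0.2500 + 0.0625) ≈ 8.000 × 0.3125 ≈ 2.500 μg/mL.

2.5 μg/mL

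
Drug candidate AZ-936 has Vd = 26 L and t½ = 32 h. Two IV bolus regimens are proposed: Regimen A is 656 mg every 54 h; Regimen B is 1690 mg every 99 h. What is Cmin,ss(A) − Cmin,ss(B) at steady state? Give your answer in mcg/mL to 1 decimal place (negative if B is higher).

Regimen A: f = (1/2)^(54/32) ≈ 0.3105; Cmin,ss = (656/26)·f/(1−f) ≈ 11.362 mcg/mL.
Regimen B: f = (1/2)^(99/32) ≈ 0.1171; Cmin,ss = (1690/26)·f/(1−f) ≈ 8.621 mcg/mL.
Difference ≈ 11.362 − 8.621 ≈ 2.741 mcg/mL.

2.7 mcg/mL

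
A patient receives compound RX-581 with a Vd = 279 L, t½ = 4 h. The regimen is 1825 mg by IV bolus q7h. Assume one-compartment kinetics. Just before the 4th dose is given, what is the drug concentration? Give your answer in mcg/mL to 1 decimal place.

2.7 mcg/mL

f = (1/2)^(τ/t½) = (1/2)^(7/4) ≈ 0.2973.
C₀ = D/Vd = 1825/279 ≈ 6.541 mcg/mL.
Before the 4th dose, 3 doses have been given. Superposition: Cmin = C₀·(f + f² + … + f^3).
≈ 6.541 × (0.2973 + 0.0884 + 0.0263) ≈ 6.541 × 0.4120 ≈ 2.695 mcg/mL.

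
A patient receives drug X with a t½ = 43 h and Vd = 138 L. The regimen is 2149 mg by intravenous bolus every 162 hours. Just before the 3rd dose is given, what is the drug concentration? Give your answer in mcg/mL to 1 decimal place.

1.2 mcg/mL

f = (1/2)^(τ/t½) = (1/2)^(162/43) ≈ 0.0734.
C₀ = D/Vd = 2149/138 ≈ 15.572 mcg/mL.
Before the 3rd dose, 2 doses have been given. Superposition: Cmin = C₀·(f + f²).
≈ 15.572 × (0.0734 + 0.0054) ≈ 15.572 × 0.0788 ≈ 1.227 mcg/mL.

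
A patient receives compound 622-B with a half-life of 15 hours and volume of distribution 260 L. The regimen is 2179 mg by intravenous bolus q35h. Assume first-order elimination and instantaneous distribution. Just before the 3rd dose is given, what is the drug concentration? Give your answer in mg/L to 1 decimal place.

2.0 mg/L

f = (1/2)^(τ/t½) = (1/2)^(35/15) ≈ 0.1984.
C₀ = D/Vd = 2179/260 ≈ 8.381 mg/L.
Before the 3rd dose, 2 doses have been given. Superposition: Cmin = C₀·(f + f²).
≈ 8.381 × (0.1984 + 0.0394) ≈ 8.381 × 0.2378 ≈ 1.993 mg/L.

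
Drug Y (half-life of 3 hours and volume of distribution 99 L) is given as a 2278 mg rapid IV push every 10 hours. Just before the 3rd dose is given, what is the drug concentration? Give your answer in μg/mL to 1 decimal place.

f = (1/2)^(τ/t½) = (1/2)^(10/3) ≈ 0.0992.
C₀ = D/Vd = 2278/99 ≈ 23.010 μg/mL.
Before the 3rd dose, 2 doses have been given. Superposition: Cmin = C₀·(f + f²).
≈ 23.010 × (0.0992 + 0.0098) ≈ 23.010 × 0.1090 ≈ 2.508 μg/mL.

2.5 μg/mL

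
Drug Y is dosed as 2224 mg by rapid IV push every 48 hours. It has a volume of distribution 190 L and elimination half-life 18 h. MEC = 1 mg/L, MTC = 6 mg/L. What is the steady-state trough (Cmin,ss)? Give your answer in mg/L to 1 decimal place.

2.2 mg/L

τ/t½ = 48/18 ≈ 2.6667, so fraction remaining f = (1/2)^(48/18) ≈ 0.1575.
Accumulation ratio R = 1/(1 − f) ≈ 1/0.8425 ≈ 1.1869.
Each bolus raises the concentration by D/Vd = 2224/190 ≈ 11.705 mg/L.
Steady-state peak Cmax,ss = C₀·R ≈ 11.705 × 1.1869 ≈ 13.893 mg/L.
One interval later, Cmin,ss = Cmax,ss·e^(−kτ) ≈ 13.893 × 0.1575 ≈ 2.188 mg/L.
Trough 2.2 mg/L vs MEC 1 mg/L: adequate.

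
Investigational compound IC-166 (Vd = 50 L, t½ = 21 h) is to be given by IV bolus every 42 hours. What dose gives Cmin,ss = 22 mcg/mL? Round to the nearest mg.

3300 mg

τ/t½ = 42/21 ≈ 2, so f = (1/2)^(42/21) ≈ 0.250000.
Cmin,ss = (D/Vd)·f/(1−f), so D = Cmin,ss·Vd·(1−f)/f.
D = 22 × 50 × (1−f)/f ≈ 22 × 50 × 3.00000 ≈ 3300.00 mg.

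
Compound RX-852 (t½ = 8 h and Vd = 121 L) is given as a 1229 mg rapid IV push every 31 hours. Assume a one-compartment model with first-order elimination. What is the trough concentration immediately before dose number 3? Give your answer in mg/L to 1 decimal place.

0.7 mg/L

f = (1/2)^(τ/t½) = (1/2)^(31/8) ≈ 0.0682.
C₀ = D/Vd = 1229/121 ≈ 10.157 mg/L.
Before the 3rd dose, 2 doses have been given. Superposition: Cmin = C₀·(f + f²).
≈ 10.157 × (0.0682 + 0.0047) ≈ 10.157 × 0.0729 ≈ 0.740 mg/L.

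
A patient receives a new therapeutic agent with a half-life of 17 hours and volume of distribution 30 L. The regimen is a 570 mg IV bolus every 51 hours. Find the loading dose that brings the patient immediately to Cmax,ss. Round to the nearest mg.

f = (1/2)^(51/17) ≈ 0.125000; accumulation ratio R = 1/(1−f) ≈ 1.14286.
Loading dose to hit Cmax,ss on first dose: D_load = D_maint·R ≈ 570 × 1.14286 ≈ 651.43 mg.

651 mg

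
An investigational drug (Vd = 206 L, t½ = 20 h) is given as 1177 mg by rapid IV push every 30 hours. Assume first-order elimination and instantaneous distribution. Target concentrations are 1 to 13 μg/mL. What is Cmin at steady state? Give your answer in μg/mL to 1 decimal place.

k = ln2/t½ = ln2/20 ≈ 0.034657 h⁻¹; fraction remaining f = e^(−kτ) = e^(−0.034657×30) ≈ 0.3536.
Accumulation ratio R = 1/(1 − f) ≈ 1/0.6464 ≈ 1.5470.
Single-dose peak C₀ = D/Vd = 1177/206 ≈ 5.714 μg/mL.
Cmax,ss = C₀/(1 − f) ≈ 5.714/0.6464 ≈ 8.840 μg/mL.
One interval later, Cmin,ss = Cmax,ss·e^(−kτ) ≈ 8.840 × 0.3536 ≈ 3.126 μg/mL.
Trough 3.1 μg/mL vs MEC 1 μg/mL: adequate.

3.1 μg/mL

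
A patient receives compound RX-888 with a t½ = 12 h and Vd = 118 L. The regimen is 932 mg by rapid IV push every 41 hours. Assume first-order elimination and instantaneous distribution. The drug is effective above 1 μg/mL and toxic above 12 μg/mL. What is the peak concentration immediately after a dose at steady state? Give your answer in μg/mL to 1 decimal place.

8.7 μg/mL

k = ln2/t½ = ln2/12 ≈ 0.057762 h⁻¹; fraction remaining f = e^(−kτ) = e^(−0.057762×41) ≈ 0.0936.
Accumulation ratio R = 1/(1 − f) ≈ 1/0.9064 ≈ 1.1033.
Single-dose peak C₀ = D/Vd = 932/118 ≈ 7.898 μg/mL.
Steady-state peak Cmax,ss = C₀·R ≈ 7.898 × 1.1033 ≈ 8.714 μg/mL.
Peak 8.7 μg/mL vs MTC 12 μg/mL: below toxic threshold.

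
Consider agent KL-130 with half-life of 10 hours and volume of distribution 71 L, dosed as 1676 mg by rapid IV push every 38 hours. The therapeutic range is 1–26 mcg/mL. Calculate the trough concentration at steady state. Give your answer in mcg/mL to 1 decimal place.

1.8 mcg/mL

Over one 38-h interval, 38/10 ≈ 3.8 half-lives elapse, leaving f ≈ 0.0718 of each dose.
Single-dose peak C₀ = D/Vd = 1676/71 ≈ 23.606 mcg/mL.
Steady-state trough Cmin,ss = C₀·f/(1−f) ≈ 23.606 × 0.0718/0.9282 ≈ 1.826 mcg/mL.
Trough 1.8 mcg/mL vs MEC 1 mcg/mL: adequate.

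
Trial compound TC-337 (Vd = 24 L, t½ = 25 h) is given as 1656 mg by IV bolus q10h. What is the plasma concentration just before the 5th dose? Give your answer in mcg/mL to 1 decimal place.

f = (1/2)^(τ/t½) = (1/2)^(10/25) ≈ 0.7579.
C₀ = D/Vd = 1656/24 ≈ 69.000 mcg/mL.
Before the 5th dose, 4 doses have been given. Superposition: Cmin = C₀·(f + f² + … + f^4).
≈ 69.000 × (0.7579 + 0.5744 + 0.4353 + 0.3299) ≈ 69.000 × 2.0975 ≈ 144.728 mcg/mL.

144.7 mcg/mL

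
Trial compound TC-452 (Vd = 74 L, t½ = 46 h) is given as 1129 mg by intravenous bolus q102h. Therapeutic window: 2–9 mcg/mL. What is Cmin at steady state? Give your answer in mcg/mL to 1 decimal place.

k = ln2/t½ = ln2/46 ≈ 0.015068 h⁻¹; fraction remaining f = e^(−kτ) = e^(−0.015068×102) ≈ 0.2150.
At steady state, accumulation factor R = 1/(1 − e^(−kτ)) ≈ 1.2739.
Single-dose peak C₀ = D/Vd = 1129/74 ≈ 15.257 mcg/mL.
Cmax,ss = C₀/(1 − f) ≈ 15.257/0.7850 ≈ 19.436 mcg/mL.
One interval later, Cmin,ss = Cmax,ss·e^(−kτ) ≈ 19.436 × 0.2150 ≈ 4.179 mcg/mL.
Trough 4.2 mcg/mL vs MEC 2 mcg/mL: adequate.

4.2 mcg/mL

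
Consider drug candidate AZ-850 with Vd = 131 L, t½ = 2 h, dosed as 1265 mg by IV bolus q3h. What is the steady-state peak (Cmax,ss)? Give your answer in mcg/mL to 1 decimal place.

k = ln2/t½ = ln2/2 ≈ 0.346574 h⁻¹; fraction remaining f = e^(−kτ) = e^(−0.346574×3) ≈ 0.3536.
Accumulation ratio R = 1/(1 − f) ≈ 1/0.6464 ≈ 1.5470.
Single-dose peak C₀ = D/Vd = 1265/131 ≈ 9.656 mcg/mL.
Steady-state peak Cmax,ss = C₀·R ≈ 9.656 × 1.5470 ≈ 14.938 mcg/mL.

14.9 mcg/mL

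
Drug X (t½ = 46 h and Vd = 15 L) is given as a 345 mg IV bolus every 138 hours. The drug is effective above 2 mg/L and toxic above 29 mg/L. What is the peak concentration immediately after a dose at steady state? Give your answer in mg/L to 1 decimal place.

26.3 mg/L

τ = 138 h = 3 half-lives, so f = (1/2)^3 = 0.125.
At steady state, R = 1/(1 − 0.125) = 8/7.
Single-dose peak C₀ = D/Vd = 345/15 = 23 mg/L.
Steady-state peak Cmax,ss = C₀·R = 23 × 8/7 ≈ 26.286 mg/L.
Peak 26.3 mg/L vs MTC 29 mg/L: below toxic threshold.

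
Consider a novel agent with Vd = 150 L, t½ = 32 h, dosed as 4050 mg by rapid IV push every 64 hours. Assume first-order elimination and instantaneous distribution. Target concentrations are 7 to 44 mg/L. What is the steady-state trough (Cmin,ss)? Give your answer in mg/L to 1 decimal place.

9.0 mg/L

τ = 64 h = 2 half-lives, so f = (1/2)^2 = 0.25.
Accumulation ratio R = 1/(1 − f) = 1/0.75 = 4/3.
Single-dose peak C₀ = D/Vd = 4050/150 = 27 mg/L.
Steady-state peak Cmax,ss = C₀·R = 27 × 4/3 ≈ 36.000 mg/L.
Steady-state trough Cmin,ss = Cmax,ss·f ≈ 36.000 × 0.25 ≈ 9.000 mg/L.
Trough 9.0 mg/L vs MEC 7 mg/L: adequate.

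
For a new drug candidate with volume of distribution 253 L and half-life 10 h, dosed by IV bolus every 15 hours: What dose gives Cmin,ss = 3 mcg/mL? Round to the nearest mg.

1388 mg

τ/t½ = 15/10 ≈ 1.5, so f = (1/2)^(15/10) ≈ 0.353553.
Cmin,ss = (D/Vd)·f/(1−f), so D = Cmin,ss·Vd·(1−f)/f.
D = 3 × 253 × (1−f)/f ≈ 3 × 253 × 1.82843 ≈ 1387.78 mg.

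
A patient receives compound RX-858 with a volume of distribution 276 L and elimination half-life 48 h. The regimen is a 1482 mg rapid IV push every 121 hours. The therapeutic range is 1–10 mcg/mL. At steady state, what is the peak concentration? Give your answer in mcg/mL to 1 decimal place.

τ/t½ = 121/48 ≈ 2.5208, so fraction remaining f = (1/2)^(121/48) ≈ 0.1742.
Accumulation ratio R = 1/(1 − f) ≈ 1/0.8258 ≈ 1.2109.
Each bolus raises the concentration by D/Vd = 1482/276 ≈ 5.370 mcg/mL.
Steady-state peak Cmax,ss = C₀·R ≈ 5.370 × 1.2109 ≈ 6.503 mcg/mL.
Peak 6.5 mcg/mL vs MTC 10 mcg/mL: below toxic threshold.

6.5 mcg/mL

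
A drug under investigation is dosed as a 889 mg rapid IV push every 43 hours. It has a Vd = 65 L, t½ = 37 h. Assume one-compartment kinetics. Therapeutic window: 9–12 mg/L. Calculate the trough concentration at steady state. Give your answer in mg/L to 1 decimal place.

k = ln2/t½ = ln2/37 ≈ 0.018734 h⁻¹; fraction remaining f = e^(−kτ) = e^(−0.018734×43) ≈ 0.4468.
Single-dose peak C₀ = D/Vd = 889/65 ≈ 13.677 mg/L.
Steady-state trough Cmin,ss = C₀·f/(1−f) ≈ 13.677 × 0.4468/0.5532 ≈ 11.046 mg/L.
Trough 11.0 mg/L vs MEC 9 mg/L: adequate.

11.0 mg/L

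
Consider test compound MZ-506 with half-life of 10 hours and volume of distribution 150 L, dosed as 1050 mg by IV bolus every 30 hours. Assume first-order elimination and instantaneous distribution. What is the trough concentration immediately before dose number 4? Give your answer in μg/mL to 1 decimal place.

f = (1/2)^(τ/t½) = (1/2)^(30/10) ≈ 0.1250.
C₀ = D/Vd = 1050/150 ≈ 7.000 μg/mL.
Before the 4th dose, 3 doses have been given. Superposition: Cmin = C₀·(f + f² + … + f^3).
≈ 7.000 × (0.1250 + 0.0156 + 0.0020) ≈ 7.000 × 0.1426 ≈ 0.998 μg/mL.

1.0 μg/mL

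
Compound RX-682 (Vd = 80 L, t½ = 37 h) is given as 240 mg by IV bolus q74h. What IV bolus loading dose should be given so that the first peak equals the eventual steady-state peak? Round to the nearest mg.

f = (1/2)^(74/37) ≈ 0.250000; accumulation ratio R = 1/(1−f) ≈ 1.33333.
Loading dose to hit Cmax,ss on first dose: D_load = D_maint·R ≈ 240 × 1.33333 ≈ 320.00 mg.

320 mg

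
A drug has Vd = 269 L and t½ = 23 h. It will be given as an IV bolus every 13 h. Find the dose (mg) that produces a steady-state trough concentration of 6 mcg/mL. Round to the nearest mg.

τ/t½ = 13/23 ≈ 0.56522, so f = (1/2)^(13/23) ≈ 0.675854.
Cmin,ss = (D/Vd)·f/(1−f), so D = Cmin,ss·Vd·(1−f)/f.
D = 6 × 269 × (1−f)/f ≈ 6 × 269 × 0.47961 ≈ 774.09 mg.

774 mg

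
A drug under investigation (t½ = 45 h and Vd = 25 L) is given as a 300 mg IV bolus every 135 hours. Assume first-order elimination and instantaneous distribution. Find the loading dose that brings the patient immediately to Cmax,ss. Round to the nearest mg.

343 mg

f = (1/2)^(135/45) ≈ 0.125000; accumulation ratio R = 1/(1−f) ≈ 1.14286.
Loading dose to hit Cmax,ss on first dose: D_load = D_maint·R ≈ 300 × 1.14286 ≈ 342.86 mg.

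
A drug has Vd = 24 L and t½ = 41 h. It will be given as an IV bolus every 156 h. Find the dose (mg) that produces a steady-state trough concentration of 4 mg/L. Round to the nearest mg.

τ/t½ = 156/41 ≈ 3.8049, so f = (1/2)^(156/41) ≈ 0.071551.
Cmin,ss = (D/Vd)·f/(1−f), so D = Cmin,ss·Vd·(1−f)/f.
D = 4 × 24 × (1−f)/f ≈ 4 × 24 × 12.97605 ≈ 1245.70 mg.

1246 mg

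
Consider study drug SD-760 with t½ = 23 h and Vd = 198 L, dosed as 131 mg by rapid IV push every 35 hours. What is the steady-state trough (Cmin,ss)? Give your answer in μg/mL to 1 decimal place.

Over one 35-h interval, 35/23 ≈ 1.5217 half-lives elapse, leaving f ≈ 0.3483 of each dose.
Accumulation ratio R = 1/(1 − f) ≈ 1/0.6517 ≈ 1.5344.
Single-dose peak C₀ = D/Vd = 131/198 ≈ 0.662 μg/mL.
Steady-state peak Cmax,ss = C₀·R ≈ 0.662 × 1.5344 ≈ 1.016 μg/mL.
Steady-state trough Cmin,ss = Cmax,ss·f ≈ 1.016 × 0.3483 ≈ 0.354 μg/mL.

0.4 μg/mL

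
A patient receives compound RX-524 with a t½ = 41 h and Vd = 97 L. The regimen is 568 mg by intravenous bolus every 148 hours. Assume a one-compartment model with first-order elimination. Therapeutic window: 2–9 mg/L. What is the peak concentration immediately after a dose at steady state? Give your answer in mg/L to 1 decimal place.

τ/t½ = 148/41 ≈ 3.6098, so fraction remaining f = (1/2)^(148/41) ≈ 0.0819.
Accumulation ratio R = 1/(1 − f) ≈ 1/0.9181 ≈ 1.0892.
Each bolus raises the concentration by D/Vd = 568/97 ≈ 5.856 mg/L.
Cmax,ss = C₀/(1 − f) ≈ 5.856/0.9181 ≈ 6.378 mg/L.
Peak 6.4 mg/L vs MTC 9 mg/L: below toxic threshold.

6.4 mg/L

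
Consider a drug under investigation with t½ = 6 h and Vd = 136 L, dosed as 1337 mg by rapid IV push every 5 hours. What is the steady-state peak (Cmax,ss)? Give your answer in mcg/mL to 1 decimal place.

Over one 5-h interval, 5/6 ≈ 0.83333 half-lives elapse, leaving f ≈ 0.5612 of each dose.
At steady state, accumulation factor R = 1/(1 − e^(−kτ)) ≈ 2.2789.
Single-dose peak C₀ = D/Vd = 1337/136 ≈ 9.831 mcg/mL.
Cmax,ss = C₀/(1 − f) ≈ 9.831/0.4388 ≈ 22.404 mcg/mL.

22.4 mcg/mL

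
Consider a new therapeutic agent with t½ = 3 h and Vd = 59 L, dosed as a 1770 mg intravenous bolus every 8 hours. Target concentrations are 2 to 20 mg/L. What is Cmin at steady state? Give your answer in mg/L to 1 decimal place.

Over one 8-h interval, 8/3 ≈ 2.6667 half-lives elapse, leaving f ≈ 0.1575 of each dose.
Each bolus raises the concentration by D/Vd = 1770/59 ≈ 30.000 mg/L.
Steady-state trough Cmin,ss = C₀·f/(1−f) ≈ 30.000 × 0.1575/0.8425 ≈ 5.608 mg/L.
Trough 5.6 mg/L vs MEC 2 mg/L: adequate.

5.6 mg/L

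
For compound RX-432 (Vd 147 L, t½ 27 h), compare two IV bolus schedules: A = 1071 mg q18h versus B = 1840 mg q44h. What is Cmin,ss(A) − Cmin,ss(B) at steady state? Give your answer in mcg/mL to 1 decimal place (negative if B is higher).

Regimen A: f = (1/2)^(18/27) ≈ 0.6300; Cmin,ss = (1071/147)·f/(1−f) ≈ 12.405 mcg/mL.
Regimen B: f = (1/2)^(44/27) ≈ 0.3232; Cmin,ss = (1840/147)·f/(1−f) ≈ 5.977 mcg/mL.
Difference ≈ 12.405 − 5.977 ≈ 6.428 mcg/mL.

6.4 mcg/mL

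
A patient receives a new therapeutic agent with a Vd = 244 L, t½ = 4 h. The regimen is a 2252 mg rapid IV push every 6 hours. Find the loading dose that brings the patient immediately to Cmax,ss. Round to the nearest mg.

f = (1/2)^(6/4) ≈ 0.353553; accumulation ratio R = 1/(1−f) ≈ 1.54692.
Loading dose to hit Cmax,ss on first dose: D_load = D_maint·R ≈ 2252 × 1.54692 ≈ 3483.66 mg.

3484 mg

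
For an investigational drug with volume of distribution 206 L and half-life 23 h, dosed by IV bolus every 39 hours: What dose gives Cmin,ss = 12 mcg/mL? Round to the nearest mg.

τ/t½ = 39/23 ≈ 1.6957, so f = (1/2)^(39/23) ≈ 0.308715.
Cmin,ss = (D/Vd)·f/(1−f), so D = Cmin,ss·Vd·(1−f)/f.
D = 12 × 206 × (1−f)/f ≈ 12 × 206 × 2.23923 ≈ 5535.38 mg.

5535 mg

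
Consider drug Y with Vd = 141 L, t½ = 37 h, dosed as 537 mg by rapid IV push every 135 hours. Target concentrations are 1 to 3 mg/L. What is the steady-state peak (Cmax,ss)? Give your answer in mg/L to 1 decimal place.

4.1 mg/L

Over one 135-h interval, 135/37 ≈ 3.6486 half-lives elapse, leaving f ≈ 0.0797 of each dose.
At steady state, accumulation factor R = 1/(1 − e^(−kτ)) ≈ 1.0866.
Each bolus raises the concentration by D/Vd = 537/141 ≈ 3.809 mg/L.
Cmax,ss = C₀/(1 − f) ≈ 3.809/0.9203 ≈ 4.139 mg/L.
Peak 4.1 mg/L vs MTC 3 mg/L: exceeds toxic threshold.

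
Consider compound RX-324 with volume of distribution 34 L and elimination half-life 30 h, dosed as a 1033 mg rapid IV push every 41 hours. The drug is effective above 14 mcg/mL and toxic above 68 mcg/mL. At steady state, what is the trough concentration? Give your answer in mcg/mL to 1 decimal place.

19.2 mcg/mL

k = ln2/t½ = ln2/30 ≈ 0.023105 h⁻¹; fraction remaining f = e^(−kτ) = e^(−0.023105×41) ≈ 0.3878.
At steady state, accumulation factor R = 1/(1 − e^(−kτ)) ≈ 1.6335.
Single-dose peak C₀ = D/Vd = 1033/34 ≈ 30.382 mcg/mL.
Steady-state peak Cmax,ss = C₀·R ≈ 30.382 × 1.6335 ≈ 49.629 mcg/mL.
Steady-state trough Cmin,ss = Cmax,ss·f ≈ 49.629 × 0.3878 ≈ 19.246 mcg/mL.
Trough 19.2 mcg/mL vs MEC 14 mcg/mL: adequate.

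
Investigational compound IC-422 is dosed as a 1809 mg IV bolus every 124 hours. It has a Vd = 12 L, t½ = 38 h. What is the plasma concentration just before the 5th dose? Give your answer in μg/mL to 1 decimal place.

f = (1/2)^(τ/t½) = (1/2)^(124/38) ≈ 0.1042.
C₀ = D/Vd = 1809/12 ≈ 150.750 μg/mL.
Before the 5th dose, 4 doses have been given. Superposition: Cmin = C₀·(f + f² + … + f^4).
≈ 150.750 × (0.1042 + 0.0109 + 0.0011 + 0.0001) ≈ 150.750 × 0.1163 ≈ 17.532 μg/mL.

17.5 μg/mL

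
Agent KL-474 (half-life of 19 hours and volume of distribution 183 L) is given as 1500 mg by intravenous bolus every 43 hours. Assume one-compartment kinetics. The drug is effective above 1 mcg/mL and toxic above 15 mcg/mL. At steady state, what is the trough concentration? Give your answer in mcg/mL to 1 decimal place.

k = ln2/t½ = ln2/19 ≈ 0.036481 h⁻¹; fraction remaining f = e^(−kτ) = e^(−0.036481×43) ≈ 0.2083.
Single-dose peak C₀ = D/Vd = 1500/183 ≈ 8.197 mcg/mL.
Steady-state trough Cmin,ss = C₀·f/(1−f) ≈ 8.197 × 0.2083/0.7917 ≈ 2.157 mcg/mL.
Trough 2.2 mcg/mL vs MEC 1 mcg/mL: adequate.

2.2 mcg/mL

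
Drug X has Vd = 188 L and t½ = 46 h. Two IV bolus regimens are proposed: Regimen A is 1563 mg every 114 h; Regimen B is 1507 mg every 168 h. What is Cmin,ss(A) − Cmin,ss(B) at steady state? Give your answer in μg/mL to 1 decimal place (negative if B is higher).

1.1 μg/mL

Regimen A: f = (1/2)^(114/46) ≈ 0.1795; Cmin,ss = (1563/188)·f/(1−f) ≈ 1.819 μg/mL.
Regimen B: f = (1/2)^(168/46) ≈ 0.0795; Cmin,ss = (1507/188)·f/(1−f) ≈ 0.692 μg/mL.
Difference ≈ 1.819 − 0.692 ≈ 1.127 μg/mL.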